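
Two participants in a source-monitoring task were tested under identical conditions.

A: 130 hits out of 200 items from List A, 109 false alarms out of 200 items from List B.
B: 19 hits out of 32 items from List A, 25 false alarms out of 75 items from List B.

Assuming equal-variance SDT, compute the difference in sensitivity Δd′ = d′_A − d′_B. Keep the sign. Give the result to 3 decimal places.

A: z(0.6500) = 0.3853, z(0.5450) = 0.1130, d' = 0.2723
B: z(0.5938) = 0.2373, z(0.3333) = -0.4308, d' = 0.6681
Δd' = d'_A − d'_B = 0.2723 − 0.6681 = -0.3958
B has the higher sensitivity.

Δd′ = -0.396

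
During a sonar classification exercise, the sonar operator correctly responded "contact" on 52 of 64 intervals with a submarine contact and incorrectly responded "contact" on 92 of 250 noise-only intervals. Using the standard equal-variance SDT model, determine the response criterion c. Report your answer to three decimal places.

H = 52/64 = 0.8125
FA = 92/250 = 0.3680
z(H) = z(0.8125) = 0.8871
z(FA) = z(0.3680) = -0.3372
c = −½·[z(H) + z(FA)] = −0.5 × (0.8871 + (-0.3372)) = -0.27495

c = -0.275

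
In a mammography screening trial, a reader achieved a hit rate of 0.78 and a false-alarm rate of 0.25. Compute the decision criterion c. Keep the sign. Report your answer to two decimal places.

c = -0.05

z(H) = z(0.78) = 0.7722
z(FA) = z(0.25) = -0.6745
c = −½·[z(H) + z(FA)] = −0.5 × (0.7722 + (-0.6745)) = -0.04885
c < 0: the reader has a liberal response bias.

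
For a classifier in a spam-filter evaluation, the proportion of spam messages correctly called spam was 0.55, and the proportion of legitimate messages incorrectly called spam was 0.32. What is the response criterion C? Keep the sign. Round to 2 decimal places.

Φ⁻¹(H) = Φ⁻¹(0.55) = 0.126
Φ⁻¹(FA) = Φ⁻¹(0.32) = -0.468
c = −½·[z(H) + z(FA)] = −0.5 × (0.126 + (-0.468)) = 0.171

C = 0.17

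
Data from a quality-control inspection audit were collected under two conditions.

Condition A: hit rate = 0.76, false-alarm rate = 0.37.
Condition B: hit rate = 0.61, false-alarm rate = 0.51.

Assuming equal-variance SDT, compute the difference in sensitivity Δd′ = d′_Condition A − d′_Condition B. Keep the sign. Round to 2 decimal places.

Condition A: z(0.76) = 0.706, z(0.37) = -0.332, d' = 1.038
Condition B: z(0.61) = 0.279, z(0.51) = 0.025, d' = 0.254
Δd' = d'_Condition A − d'_Condition B = 1.038 − 0.254 = 0.784
Condition A has the higher sensitivity.

Δd′ = 0.78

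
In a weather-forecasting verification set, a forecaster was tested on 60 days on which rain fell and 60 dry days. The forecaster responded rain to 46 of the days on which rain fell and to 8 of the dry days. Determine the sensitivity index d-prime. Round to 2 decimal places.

H = 46/60 = 0.7667
FA = 8/60 = 0.1333
z(0.7667) = 0.728, z(0.1333) = -1.111
d' = z(H) − z(FA) = 0.728 − (-1.111) = 1.839

d-prime = 1.84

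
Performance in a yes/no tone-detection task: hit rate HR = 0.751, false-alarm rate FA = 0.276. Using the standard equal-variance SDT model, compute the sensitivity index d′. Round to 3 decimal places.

d′ = 1.272

z(H) = z(0.751) = 0.6776
z(FA) = z(0.276) = -0.5948
d' = z(H) − z(FA) = 0.6776 − (-0.5948) = 1.2724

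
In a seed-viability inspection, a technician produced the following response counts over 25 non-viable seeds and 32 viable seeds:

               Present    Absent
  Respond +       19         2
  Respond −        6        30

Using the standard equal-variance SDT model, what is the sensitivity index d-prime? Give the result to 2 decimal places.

H = 19/25 = 0.7600
FA = 2/32 = 0.0625
z(H) = 0.7063
z(FA) = -1.5341
d' = z(H) − z(FA) = 0.7063 − (-1.5341) = 2.2404

d-prime = 2.24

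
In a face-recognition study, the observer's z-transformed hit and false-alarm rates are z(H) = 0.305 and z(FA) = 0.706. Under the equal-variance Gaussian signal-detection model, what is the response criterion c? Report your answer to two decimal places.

c = −½·[z(H) + z(FA)] = −½·(0.305 + 0.706) = -0.5055

c = -0.51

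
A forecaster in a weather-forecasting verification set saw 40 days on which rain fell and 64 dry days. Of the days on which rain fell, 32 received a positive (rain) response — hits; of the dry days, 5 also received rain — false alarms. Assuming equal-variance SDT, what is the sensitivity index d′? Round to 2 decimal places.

H = 32/40 = 0.8000
FA = 5/64 = 0.0781
z(H) = z(0.8000) = 0.842
z(FA) = z(0.0781) = -1.418
d' = z(H) − z(FA) = 0.842 − (-1.418) = 2.260

d′ = 2.26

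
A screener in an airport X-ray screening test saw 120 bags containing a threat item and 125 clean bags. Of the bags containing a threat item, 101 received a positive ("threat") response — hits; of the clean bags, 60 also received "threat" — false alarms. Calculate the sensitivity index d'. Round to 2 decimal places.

d' = 1.05

H = 101/120 = 0.8417
FA = 60/125 = 0.4800
z(0.8417) = 1.0015, z(0.4800) = -0.0502
d' = z(H) − z(FA) = 1.0015 − (-0.0502) = 1.0517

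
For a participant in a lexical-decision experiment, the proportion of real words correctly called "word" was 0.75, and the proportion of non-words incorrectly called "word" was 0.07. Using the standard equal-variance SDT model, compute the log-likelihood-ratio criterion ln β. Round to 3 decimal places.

z(0.75) = 0.6745, z(0.07) = -1.4758
ln β = −½·[z(H)² − z(FA)²] = −0.5 × (0.4550 − 2.1780) = 0.8615

ln β = 0.862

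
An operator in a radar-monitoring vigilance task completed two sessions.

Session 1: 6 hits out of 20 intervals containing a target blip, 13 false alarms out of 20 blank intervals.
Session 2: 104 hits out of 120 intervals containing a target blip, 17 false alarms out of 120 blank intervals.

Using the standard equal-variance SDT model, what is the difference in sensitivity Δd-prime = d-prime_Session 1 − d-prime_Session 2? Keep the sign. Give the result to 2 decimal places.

Session 1: z(0.3000) = -0.524, z(0.6500) = 0.385, d' = -0.909
Session 2: z(0.8667) = 1.111, z(0.1417) = -1.073, d' = 2.184
Δd' = d'_Session 1 − d'_Session 2 = -0.909 − 2.184 = -3.093
Session 2 has the higher sensitivity.

Δd-prime = -3.09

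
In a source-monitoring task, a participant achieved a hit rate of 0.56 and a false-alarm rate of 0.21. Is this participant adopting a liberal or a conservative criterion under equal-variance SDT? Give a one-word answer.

z(H) = 0.151, z(FA) = -0.806
c = −½·(z(H) + z(FA)) = 0.3275
c > 0 → conservative criterion (biased toward responding “no”).

conservative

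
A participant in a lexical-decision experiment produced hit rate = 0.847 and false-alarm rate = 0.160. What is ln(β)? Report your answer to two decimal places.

Φ⁻¹(H) = Φ⁻¹(0.847) = 1.024
Φ⁻¹(FA) = Φ⁻¹(0.160) = -0.994
ln β = −½·[z(H)² − z(FA)²] = −0.5 × (1.049 − 0.988) = -0.0305

ln β = -0.03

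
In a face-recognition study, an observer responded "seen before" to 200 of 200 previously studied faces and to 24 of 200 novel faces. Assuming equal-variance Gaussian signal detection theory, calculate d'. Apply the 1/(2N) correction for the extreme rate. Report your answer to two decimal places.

The hit rate is 200/200 = 1, so apply the 1/(2N) correction: H → 1 − 1/(2·200) = 0.99750.
z(H) = z(0.99750) = 2.807
z(FA) = z(0.12000) = -1.175
d' = 2.807 − (-1.175) = 3.982

d' = 3.98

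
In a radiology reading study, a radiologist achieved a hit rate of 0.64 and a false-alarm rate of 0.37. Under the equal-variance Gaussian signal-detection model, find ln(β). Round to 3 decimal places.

z(H) = z(0.64) = 0.3585
z(FA) = z(0.37) = -0.3319
ln β = −½·[z(H)² − z(FA)²] = −0.5 × (0.1285 − 0.1102) = -0.00915

ln β = -0.009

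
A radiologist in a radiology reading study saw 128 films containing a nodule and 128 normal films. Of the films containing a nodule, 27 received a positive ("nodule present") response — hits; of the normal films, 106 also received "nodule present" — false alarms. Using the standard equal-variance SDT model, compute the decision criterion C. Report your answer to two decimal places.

H = 27/128 = 0.2109
FA = 106/128 = 0.8281
z(H) = -0.803
z(FA) = 0.947
c = −½·[z(H) + z(FA)] = −0.5 × (-0.803 + 0.947) = -0.072
c < 0: the radiologist has a liberal response bias.

C = -0.07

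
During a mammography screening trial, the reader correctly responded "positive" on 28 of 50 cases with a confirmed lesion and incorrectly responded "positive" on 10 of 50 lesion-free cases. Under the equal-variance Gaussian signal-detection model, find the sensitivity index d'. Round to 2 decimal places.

d' = 0.99

H = 28/50 = 0.5600
FA = 10/50 = 0.2000
Φ⁻¹(H) = 0.151
Φ⁻¹(FA) = -0.842
d' = z(H) − z(FA) = 0.151 − (-0.842) = 0.993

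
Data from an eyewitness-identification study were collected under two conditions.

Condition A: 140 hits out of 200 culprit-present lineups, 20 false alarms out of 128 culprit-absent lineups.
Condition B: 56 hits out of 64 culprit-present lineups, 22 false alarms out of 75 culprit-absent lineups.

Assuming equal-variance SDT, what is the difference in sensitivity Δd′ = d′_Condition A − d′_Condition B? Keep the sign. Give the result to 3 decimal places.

Condition A: z(0.7000) = 0.5244, z(0.1562) = -1.0102, d' = 1.5346
Condition B: z(0.8750) = 1.1503, z(0.2933) = -0.5438, d' = 1.6941
Δd' = d'_Condition A − d'_Condition B = 1.5346 − 1.6941 = -0.1595
Condition B has the higher sensitivity.

Δd′ = -0.160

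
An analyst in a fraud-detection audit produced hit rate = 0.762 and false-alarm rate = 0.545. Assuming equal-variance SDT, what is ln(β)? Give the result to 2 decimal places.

ln β = -0.25

z(H) = z(0.762) = 0.713
z(FA) = z(0.545) = 0.113
ln β = −½·[z(H)² − z(FA)²] = −0.5 × (0.508 − 0.013) = -0.2475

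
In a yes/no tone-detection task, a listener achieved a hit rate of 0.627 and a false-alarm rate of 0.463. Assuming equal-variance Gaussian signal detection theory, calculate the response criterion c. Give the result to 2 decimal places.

c = -0.12

z(0.627) = 0.324, z(0.463) = -0.093
c = −½·[z(H) + z(FA)] = −0.5 × (0.324 + (-0.093)) = -0.1155
c < 0: the listener has a liberal response bias.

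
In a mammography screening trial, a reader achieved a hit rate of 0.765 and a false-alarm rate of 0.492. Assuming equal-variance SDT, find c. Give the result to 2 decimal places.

c = -0.35

z(H) = 0.7225
z(FA) = -0.0201
c = −½·[z(H) + z(FA)] = −0.5 × (0.7225 + (-0.0201)) = -0.3512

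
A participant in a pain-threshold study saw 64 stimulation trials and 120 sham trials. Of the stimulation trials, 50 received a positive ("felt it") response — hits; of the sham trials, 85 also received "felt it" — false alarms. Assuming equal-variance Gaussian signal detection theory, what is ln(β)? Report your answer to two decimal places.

H = 50/64 = 0.7812
FA = 85/120 = 0.7083
z(H) = z(0.7812) = 0.776
z(FA) = z(0.7083) = 0.548
ln β = −½·[z(H)² − z(FA)²] = −0.5 × (0.602 − 0.300) = -0.151

ln β = -0.15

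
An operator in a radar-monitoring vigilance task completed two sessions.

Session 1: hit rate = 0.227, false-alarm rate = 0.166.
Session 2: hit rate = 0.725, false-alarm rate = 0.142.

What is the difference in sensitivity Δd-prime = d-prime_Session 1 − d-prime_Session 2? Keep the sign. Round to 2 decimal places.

Session 1: z(0.227) = -0.749, z(0.166) = -0.970, d' = 0.221
Session 2: z(0.725) = 0.598, z(0.142) = -1.071, d' = 1.669
Δd' = d'_Session 1 − d'_Session 2 = 0.221 − 1.669 = -1.448
Session 2 has the higher sensitivity.

Δd-prime = -1.45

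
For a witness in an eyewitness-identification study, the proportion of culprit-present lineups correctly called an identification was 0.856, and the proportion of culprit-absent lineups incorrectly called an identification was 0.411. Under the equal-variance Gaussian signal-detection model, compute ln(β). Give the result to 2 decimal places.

ln β = -0.54

Φ⁻¹(0.856) = 1.063, Φ⁻¹(0.411) = -0.225
ln β = −½·[z(H)² − z(FA)²] = −0.5 × (1.130 − 0.051) = -0.5395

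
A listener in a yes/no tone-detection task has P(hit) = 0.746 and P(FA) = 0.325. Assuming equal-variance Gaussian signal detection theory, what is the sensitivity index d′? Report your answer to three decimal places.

Φ⁻¹(0.746) = 0.6620, Φ⁻¹(0.325) = -0.4538
d' = z(H) − z(FA) = 0.6620 − (-0.4538) = 1.1158

d′ = 1.116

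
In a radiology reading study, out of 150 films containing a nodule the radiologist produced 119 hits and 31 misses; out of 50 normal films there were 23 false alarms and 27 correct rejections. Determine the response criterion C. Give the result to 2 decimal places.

H = 119/150 = 0.7933
FA = 23/50 = 0.4600
z(H) = 0.818
z(FA) = -0.100
c = −½·[z(H) + z(FA)] = −0.5 × (0.818 + (-0.100)) = -0.359
c < 0: the radiologist has a liberal response bias.

C = -0.36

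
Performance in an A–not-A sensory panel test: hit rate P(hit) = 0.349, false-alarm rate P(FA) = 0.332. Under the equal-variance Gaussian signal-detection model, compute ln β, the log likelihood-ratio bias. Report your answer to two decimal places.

z(H) = z(0.349) = -0.388
z(FA) = z(0.332) = -0.434
ln β = −½·[z(H)² − z(FA)²] = −0.5 × (0.151 − 0.188) = 0.0185

ln β = 0.02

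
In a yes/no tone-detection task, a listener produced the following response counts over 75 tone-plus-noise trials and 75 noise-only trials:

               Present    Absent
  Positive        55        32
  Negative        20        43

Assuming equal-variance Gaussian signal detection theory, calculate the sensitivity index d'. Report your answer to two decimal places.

H = 55/75 = 0.7333
FA = 32/75 = 0.4267
z(H) = z(0.7333) = 0.6228
z(FA) = z(0.4267) = -0.1848
d' = z(H) − z(FA) = 0.6228 − (-0.1848) = 0.8076

d' = 0.81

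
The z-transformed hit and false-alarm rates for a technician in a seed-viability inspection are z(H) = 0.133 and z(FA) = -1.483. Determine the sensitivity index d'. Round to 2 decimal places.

d' = 1.62

d' = z(H) − z(FA) = 0.133 − (-1.483) = 1.616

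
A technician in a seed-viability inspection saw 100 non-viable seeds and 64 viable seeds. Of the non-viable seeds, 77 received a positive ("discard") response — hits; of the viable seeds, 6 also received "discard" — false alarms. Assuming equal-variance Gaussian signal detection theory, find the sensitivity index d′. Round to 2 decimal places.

d′ = 2.06

H = 77/100 = 0.7700
FA = 6/64 = 0.0938
z(H) = 0.7388
z(FA) = -1.3177
d' = z(H) − z(FA) = 0.7388 − (-1.3177) = 2.0565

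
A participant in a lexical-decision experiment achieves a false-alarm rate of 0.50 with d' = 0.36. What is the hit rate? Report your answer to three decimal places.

hit rate = 0.641

z(false-alarm rate) = z(0.50) = 0.0000
z(H) = z(FA) + d' = 0.0000 + 0.36 = 0.3600
hit rate = Φ(0.3600) = 0.6406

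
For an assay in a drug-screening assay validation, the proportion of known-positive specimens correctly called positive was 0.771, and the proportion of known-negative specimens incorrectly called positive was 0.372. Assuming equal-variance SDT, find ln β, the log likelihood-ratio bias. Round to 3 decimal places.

Φ⁻¹(0.771) = 0.7421, Φ⁻¹(0.372) = -0.3266
ln β = −½·[z(H)² − z(FA)²] = −0.5 × (0.5507 − 0.1067) = -0.2220

ln β = -0.222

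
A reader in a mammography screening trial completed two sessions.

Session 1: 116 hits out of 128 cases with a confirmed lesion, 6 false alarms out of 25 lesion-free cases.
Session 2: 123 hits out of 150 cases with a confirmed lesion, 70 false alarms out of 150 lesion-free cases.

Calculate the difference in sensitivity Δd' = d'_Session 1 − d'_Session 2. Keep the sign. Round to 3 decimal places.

Δd' = 1.025

Session 1: z(0.9062) = 1.3177, z(0.2400) = -0.7063, d' = 2.0240
Session 2: z(0.8200) = 0.9154, z(0.4667) = -0.0836, d' = 0.9990
Δd' = d'_Session 1 − d'_Session 2 = 2.0240 − 0.9990 = 1.0250
Session 1 has the higher sensitivity.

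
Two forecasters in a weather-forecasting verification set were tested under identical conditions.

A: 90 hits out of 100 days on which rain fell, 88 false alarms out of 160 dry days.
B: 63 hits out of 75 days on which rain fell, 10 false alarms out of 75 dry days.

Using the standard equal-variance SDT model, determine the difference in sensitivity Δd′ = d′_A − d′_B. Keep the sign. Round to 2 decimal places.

Δd′ = -0.95

A: z(0.9000) = 1.282, z(0.5500) = 0.126, d' = 1.156
B: z(0.8400) = 0.994, z(0.1333) = -1.111, d' = 2.105
Δd' = d'_A − d'_B = 1.156 − 2.105 = -0.949
B has the higher sensitivity.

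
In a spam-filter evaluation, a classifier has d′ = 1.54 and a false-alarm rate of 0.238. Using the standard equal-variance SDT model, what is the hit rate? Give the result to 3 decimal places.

z(false-alarm rate) = z(0.238) = -0.7128
z(H) = z(FA) + d' = -0.7128 + 1.54 = 0.8272
hit rate = Φ(0.8272) = 0.7959

hit rate = 0.796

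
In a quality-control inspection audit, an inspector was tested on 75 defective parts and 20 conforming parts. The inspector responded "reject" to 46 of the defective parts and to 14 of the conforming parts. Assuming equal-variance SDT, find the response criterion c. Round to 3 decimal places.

H = 46/75 = 0.6133
FA = 14/20 = 0.7000
z(0.6133) = 0.2879, z(0.7000) = 0.5244
c = −½·[z(H) + z(FA)] = −0.5 × (0.2879 + 0.5244) = -0.40615

c = -0.406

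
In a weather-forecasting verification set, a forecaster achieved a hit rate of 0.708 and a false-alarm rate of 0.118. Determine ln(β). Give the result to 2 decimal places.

ln β = 0.55

Φ⁻¹(0.708) = 0.548, Φ⁻¹(0.118) = -1.185
ln β = −½·[z(H)² − z(FA)²] = −0.5 × (0.300 − 1.404) = 0.552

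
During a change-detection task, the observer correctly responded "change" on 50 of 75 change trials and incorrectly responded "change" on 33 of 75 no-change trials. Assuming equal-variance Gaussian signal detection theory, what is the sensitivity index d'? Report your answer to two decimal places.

H = 50/75 = 0.6667
FA = 33/75 = 0.4400
z(0.6667) = 0.4308, z(0.4400) = -0.1510
d' = z(H) − z(FA) = 0.4308 − (-0.1510) = 0.5818

d' = 0.58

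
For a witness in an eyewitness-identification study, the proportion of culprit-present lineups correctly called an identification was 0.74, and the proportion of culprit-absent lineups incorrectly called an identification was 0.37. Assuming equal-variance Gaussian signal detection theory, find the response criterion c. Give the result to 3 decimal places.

c = -0.156

z(0.74) = 0.6433, z(0.37) = -0.3319
c = −½·[z(H) + z(FA)] = −0.5 × (0.6433 + (-0.3319)) = -0.1557
c < 0: the witness has a liberal response bias.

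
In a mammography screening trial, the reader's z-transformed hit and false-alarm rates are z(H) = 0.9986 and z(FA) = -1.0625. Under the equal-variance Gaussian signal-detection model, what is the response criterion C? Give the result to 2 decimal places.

c = −½·[z(H) + z(FA)] = −½·(0.9986 + (-1.0625)) = 0.03195
c > 0: the reader has a conservative response bias.

C = 0.03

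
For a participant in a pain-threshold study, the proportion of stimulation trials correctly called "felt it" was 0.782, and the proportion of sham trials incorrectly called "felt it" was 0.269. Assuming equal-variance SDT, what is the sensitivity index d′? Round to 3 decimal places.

z(H) = z(0.782) = 0.7790
z(FA) = z(0.269) = -0.6158
d' = z(H) − z(FA) = 0.7790 − (-0.6158) = 1.3948

d′ = 1.395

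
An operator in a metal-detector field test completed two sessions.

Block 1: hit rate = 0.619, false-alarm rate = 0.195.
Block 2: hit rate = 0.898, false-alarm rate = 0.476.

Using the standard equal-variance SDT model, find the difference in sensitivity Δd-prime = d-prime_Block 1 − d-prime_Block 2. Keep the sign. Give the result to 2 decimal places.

Block 1: z(0.619) = 0.303, z(0.195) = -0.860, d' = 1.163
Block 2: z(0.898) = 1.270, z(0.476) = -0.060, d' = 1.330
Δd' = d'_Block 1 − d'_Block 2 = 1.163 − 1.330 = -0.167
Block 2 has the higher sensitivity.

Δd-prime = -0.17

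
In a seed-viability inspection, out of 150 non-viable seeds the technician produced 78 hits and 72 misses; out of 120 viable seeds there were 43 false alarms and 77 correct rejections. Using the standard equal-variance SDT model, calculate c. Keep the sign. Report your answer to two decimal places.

H = 78/150 = 0.5200
FA = 43/120 = 0.3583
z(0.5200) = 0.0502, z(0.3583) = -0.3630
c = −½·[z(H) + z(FA)] = −0.5 × (0.0502 + (-0.3630)) = 0.1564

c = 0.16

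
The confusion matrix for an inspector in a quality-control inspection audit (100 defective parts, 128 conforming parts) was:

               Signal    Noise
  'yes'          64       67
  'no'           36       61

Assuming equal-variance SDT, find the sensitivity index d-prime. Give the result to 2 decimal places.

d-prime = 0.30

H = 64/100 = 0.6400
FA = 67/128 = 0.5234
z(0.6400) = 0.358, z(0.5234) = 0.059
d' = z(H) − z(FA) = 0.358 − 0.059 = 0.299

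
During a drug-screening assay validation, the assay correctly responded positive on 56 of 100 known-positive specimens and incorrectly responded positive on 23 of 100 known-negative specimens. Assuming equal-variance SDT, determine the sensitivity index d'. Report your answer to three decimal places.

H = 56/100 = 0.5600
FA = 23/100 = 0.2300
z(H) = z(0.5600) = 0.1510
z(FA) = z(0.2300) = -0.7388
d' = z(H) − z(FA) = 0.1510 − (-0.7388) = 0.8898

d' = 0.890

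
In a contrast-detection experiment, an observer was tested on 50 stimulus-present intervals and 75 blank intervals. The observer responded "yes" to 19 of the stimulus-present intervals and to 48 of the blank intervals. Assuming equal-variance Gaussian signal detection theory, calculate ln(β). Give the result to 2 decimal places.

ln β = 0.02

H = 19/50 = 0.3800
FA = 48/75 = 0.6400
z(H) = z(0.3800) = -0.305
z(FA) = z(0.6400) = 0.358
ln β = −½·[z(H)² − z(FA)²] = −0.5 × (0.093 − 0.128) = 0.0175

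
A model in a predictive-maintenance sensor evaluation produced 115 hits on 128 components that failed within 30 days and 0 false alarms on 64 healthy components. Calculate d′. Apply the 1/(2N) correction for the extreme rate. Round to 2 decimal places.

d′ = 3.69

The false-alarm rate is 0/64 = 0, so apply the 1/(2N) correction: FA → 1/(2·64) = 0.00781.
z(H) = z(0.89844) = 1.273
z(FA) = z(0.00781) = -2.418
d' = 1.273 − (-2.418) = 3.691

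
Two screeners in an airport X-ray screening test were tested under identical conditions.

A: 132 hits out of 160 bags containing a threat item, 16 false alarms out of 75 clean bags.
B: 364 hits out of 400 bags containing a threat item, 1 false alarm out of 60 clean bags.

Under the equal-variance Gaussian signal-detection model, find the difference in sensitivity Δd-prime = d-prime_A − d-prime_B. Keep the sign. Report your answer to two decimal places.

A: z(0.8250) = 0.935, z(0.2133) = -0.795, d' = 1.730
B: z(0.9100) = 1.341, z(0.0167) = -2.127, d' = 3.468
Δd' = d'_A − d'_B = 1.730 − 3.468 = -1.738
B has the higher sensitivity.

Δd-prime = -1.74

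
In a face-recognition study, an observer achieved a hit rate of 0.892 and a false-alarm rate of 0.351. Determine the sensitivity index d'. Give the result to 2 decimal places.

d' = 1.62

z(H) = z(0.892) = 1.2372
z(FA) = z(0.351) = -0.3826
d' = z(H) − z(FA) = 1.2372 − (-0.3826) = 1.6198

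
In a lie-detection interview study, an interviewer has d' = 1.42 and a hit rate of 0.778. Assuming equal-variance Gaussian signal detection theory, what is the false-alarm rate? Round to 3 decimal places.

z(hit rate) = z(0.778) = 0.7655
z(FA) = z(H) − d' = 0.7655 − 1.42 = -0.6545
false-alarm rate = Φ(-0.6545) = 0.2564

false-alarm rate = 0.256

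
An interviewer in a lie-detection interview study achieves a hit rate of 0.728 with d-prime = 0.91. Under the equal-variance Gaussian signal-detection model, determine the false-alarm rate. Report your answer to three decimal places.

false-alarm rate = 0.381

z(hit rate) = z(0.728) = 0.6068
z(FA) = z(H) − d' = 0.6068 − 0.91 = -0.3032
false-alarm rate = Φ(-0.3032) = 0.3809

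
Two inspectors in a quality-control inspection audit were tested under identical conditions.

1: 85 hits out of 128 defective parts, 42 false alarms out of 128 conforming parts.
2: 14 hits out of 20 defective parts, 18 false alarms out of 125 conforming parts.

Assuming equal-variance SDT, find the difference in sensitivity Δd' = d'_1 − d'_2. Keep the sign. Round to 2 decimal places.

1: z(0.6641) = 0.424, z(0.3281) = -0.445, d' = 0.869
2: z(0.7000) = 0.524, z(0.1440) = -1.063, d' = 1.587
Δd' = d'_1 − d'_2 = 0.869 − 1.587 = -0.718
2 has the higher sensitivity.

Δd' = -0.72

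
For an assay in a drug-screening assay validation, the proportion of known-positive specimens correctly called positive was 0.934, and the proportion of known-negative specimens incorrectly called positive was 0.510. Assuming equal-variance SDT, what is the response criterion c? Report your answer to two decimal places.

c = -0.77

z(H) = z(0.934) = 1.5063
z(FA) = z(0.510) = 0.0251
c = −½·[z(H) + z(FA)] = −0.5 × (1.5063 + 0.0251) = -0.7657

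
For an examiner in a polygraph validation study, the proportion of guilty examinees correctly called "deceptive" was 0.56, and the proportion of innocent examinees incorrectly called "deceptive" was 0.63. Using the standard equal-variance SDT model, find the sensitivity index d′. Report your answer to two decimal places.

z(0.56) = 0.1510, z(0.63) = 0.3319
d' = z(H) − z(FA) = 0.1510 − 0.3319 = -0.1809

d′ = -0.18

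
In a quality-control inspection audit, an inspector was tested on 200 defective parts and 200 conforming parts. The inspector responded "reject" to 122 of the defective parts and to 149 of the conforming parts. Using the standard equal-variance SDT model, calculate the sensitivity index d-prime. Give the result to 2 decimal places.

d-prime = -0.38

H = 122/200 = 0.6100
FA = 149/200 = 0.7450
Φ⁻¹(H) = 0.2793
Φ⁻¹(FA) = 0.6588
d' = z(H) − z(FA) = 0.2793 − 0.6588 = -0.3795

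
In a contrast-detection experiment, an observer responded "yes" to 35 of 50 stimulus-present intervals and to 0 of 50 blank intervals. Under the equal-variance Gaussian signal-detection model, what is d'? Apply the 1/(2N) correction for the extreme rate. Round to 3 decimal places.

The false-alarm rate is 0/50 = 0, so apply the 1/(2N) correction: FA → 1/(2·50) = 0.01000.
z(H) = z(0.70000) = 0.5244
z(FA) = z(0.01000) = -2.3263
d' = 0.5244 − (-2.3263) = 2.8507

d' = 2.851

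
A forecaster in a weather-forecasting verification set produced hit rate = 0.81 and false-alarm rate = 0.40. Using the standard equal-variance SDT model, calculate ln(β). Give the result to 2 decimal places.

ln β = -0.35

Φ⁻¹(H) = Φ⁻¹(0.81) = 0.878
Φ⁻¹(FA) = Φ⁻¹(0.40) = -0.253
ln β = −½·[z(H)² − z(FA)²] = −0.5 × (0.771 − 0.064) = -0.3535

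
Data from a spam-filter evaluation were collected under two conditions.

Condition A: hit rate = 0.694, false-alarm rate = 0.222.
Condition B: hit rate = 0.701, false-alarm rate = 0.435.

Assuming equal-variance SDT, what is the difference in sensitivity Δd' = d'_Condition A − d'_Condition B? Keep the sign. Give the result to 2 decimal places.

Δd' = 0.58

Condition A: z(0.694) = 0.507, z(0.222) = -0.765, d' = 1.272
Condition B: z(0.701) = 0.527, z(0.435) = -0.164, d' = 0.691
Δd' = d'_Condition A − d'_Condition B = 1.272 − 0.691 = 0.581
Condition A has the higher sensitivity.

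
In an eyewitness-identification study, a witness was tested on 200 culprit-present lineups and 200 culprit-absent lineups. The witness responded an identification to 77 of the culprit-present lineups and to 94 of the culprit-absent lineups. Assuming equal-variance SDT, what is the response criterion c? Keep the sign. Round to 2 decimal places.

c = 0.18

H = 77/200 = 0.3850
FA = 94/200 = 0.4700
z(0.3850) = -0.292, z(0.4700) = -0.075
c = −½·[z(H) + z(FA)] = −0.5 × (-0.292 + (-0.075)) = 0.1835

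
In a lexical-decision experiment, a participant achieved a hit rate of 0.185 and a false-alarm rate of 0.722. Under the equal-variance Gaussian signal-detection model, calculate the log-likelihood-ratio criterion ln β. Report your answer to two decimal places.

ln β = -0.23

z(H) = -0.896
z(FA) = 0.589
ln β = −½·[z(H)² − z(FA)²] = −0.5 × (0.803 − 0.347) = -0.228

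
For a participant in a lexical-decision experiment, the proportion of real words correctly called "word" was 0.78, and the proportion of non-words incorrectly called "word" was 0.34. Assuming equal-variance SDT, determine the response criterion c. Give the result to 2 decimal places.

c = -0.18

Φ⁻¹(0.78) = 0.772, Φ⁻¹(0.34) = -0.412
c = −½·[z(H) + z(FA)] = −0.5 × (0.772 + (-0.412)) = -0.180
c < 0: the participant has a liberal response bias.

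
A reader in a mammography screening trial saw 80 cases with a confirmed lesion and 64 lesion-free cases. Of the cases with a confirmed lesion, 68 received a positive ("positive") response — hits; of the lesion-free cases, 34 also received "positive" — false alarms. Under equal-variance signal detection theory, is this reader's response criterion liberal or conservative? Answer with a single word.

z(H) = 1.036, z(FA) = 0.078
c = −½·(z(H) + z(FA)) = -0.557
c < 0 → liberal criterion (biased toward responding “yes”).

liberal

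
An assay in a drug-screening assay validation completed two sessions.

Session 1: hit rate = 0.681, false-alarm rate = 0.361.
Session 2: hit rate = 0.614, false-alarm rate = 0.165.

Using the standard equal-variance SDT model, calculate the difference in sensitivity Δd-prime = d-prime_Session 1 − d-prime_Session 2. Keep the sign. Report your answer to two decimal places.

Session 1: z(0.681) = 0.470, z(0.361) = -0.356, d' = 0.826
Session 2: z(0.614) = 0.290, z(0.165) = -0.974, d' = 1.264
Δd' = d'_Session 1 − d'_Session 2 = 0.826 − 1.264 = -0.438
Session 2 has the higher sensitivity.

Δd-prime = -0.44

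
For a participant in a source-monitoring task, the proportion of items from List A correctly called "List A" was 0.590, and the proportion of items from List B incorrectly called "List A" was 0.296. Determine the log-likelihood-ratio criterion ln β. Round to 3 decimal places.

z(H) = 0.2275
z(FA) = -0.5359
ln β = −½·[z(H)² − z(FA)²] = −0.5 × (0.0518 − 0.2872) = 0.1177

ln β = 0.118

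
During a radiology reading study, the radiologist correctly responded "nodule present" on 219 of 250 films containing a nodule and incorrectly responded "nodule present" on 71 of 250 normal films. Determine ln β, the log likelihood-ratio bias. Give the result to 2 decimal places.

H = 219/250 = 0.8760
FA = 71/250 = 0.2840
Φ⁻¹(0.8760) = 1.155, Φ⁻¹(0.2840) = -0.571
ln β = −½·[z(H)² − z(FA)²] = −0.5 × (1.334 − 0.326) = -0.504

ln β = -0.50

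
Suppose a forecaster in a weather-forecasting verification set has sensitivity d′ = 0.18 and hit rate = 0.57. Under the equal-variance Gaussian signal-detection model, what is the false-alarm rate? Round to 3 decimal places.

false-alarm rate = 0.499

z(hit rate) = z(0.57) = 0.1764
z(FA) = z(H) − d' = 0.1764 − 0.18 = -0.0036
false-alarm rate = Φ(-0.0036) = 0.4986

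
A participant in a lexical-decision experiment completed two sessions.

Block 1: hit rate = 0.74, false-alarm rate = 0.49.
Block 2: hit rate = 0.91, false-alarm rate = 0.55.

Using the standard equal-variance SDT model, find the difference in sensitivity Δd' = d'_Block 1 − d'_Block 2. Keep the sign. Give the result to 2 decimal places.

Δd' = -0.55

Block 1: z(0.74) = 0.643, z(0.49) = -0.025, d' = 0.668
Block 2: z(0.91) = 1.341, z(0.55) = 0.126, d' = 1.215
Δd' = d'_Block 1 − d'_Block 2 = 0.668 − 1.215 = -0.547
Block 2 has the higher sensitivity.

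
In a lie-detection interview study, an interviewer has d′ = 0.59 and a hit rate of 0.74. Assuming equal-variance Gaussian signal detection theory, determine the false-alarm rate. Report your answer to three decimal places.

z(hit rate) = z(0.74) = 0.6433
z(FA) = z(H) − d' = 0.6433 − 0.59 = 0.0533
false-alarm rate = Φ(0.0533) = 0.5213

false-alarm rate = 0.521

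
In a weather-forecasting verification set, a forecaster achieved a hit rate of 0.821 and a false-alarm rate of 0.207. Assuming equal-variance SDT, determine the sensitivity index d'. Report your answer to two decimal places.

Φ⁻¹(H) = 0.9192
Φ⁻¹(FA) = -0.8169
d' = z(H) − z(FA) = 0.9192 − (-0.8169) = 1.7361

d' = 1.74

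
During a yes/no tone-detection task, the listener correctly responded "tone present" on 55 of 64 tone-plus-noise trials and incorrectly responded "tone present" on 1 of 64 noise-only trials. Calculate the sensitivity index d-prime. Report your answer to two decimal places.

H = 55/64 = 0.8594
FA = 1/64 = 0.0156
z(H) = z(0.8594) = 1.078
z(FA) = z(0.0156) = -2.155
d' = z(H) − z(FA) = 1.078 − (-2.155) = 3.233

d-prime = 3.23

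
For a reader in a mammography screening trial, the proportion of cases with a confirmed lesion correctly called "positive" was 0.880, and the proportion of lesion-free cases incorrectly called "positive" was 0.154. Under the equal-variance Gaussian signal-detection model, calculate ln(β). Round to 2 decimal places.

ln β = -0.17

Φ⁻¹(H) = Φ⁻¹(0.880) = 1.175
Φ⁻¹(FA) = Φ⁻¹(0.154) = -1.019
ln β = −½·[z(H)² − z(FA)²] = −0.5 × (1.381 − 1.038) = -0.1715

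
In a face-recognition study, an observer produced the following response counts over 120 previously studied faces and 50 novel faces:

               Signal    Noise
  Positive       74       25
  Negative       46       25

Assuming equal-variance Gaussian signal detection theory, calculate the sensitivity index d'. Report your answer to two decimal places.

d' = 0.30

H = 74/120 = 0.6167
FA = 25/50 = 0.5000
z(H) = 0.2968
z(FA) = 0.0000
d' = z(H) − z(FA) = 0.2968 − 0.0000 = 0.2968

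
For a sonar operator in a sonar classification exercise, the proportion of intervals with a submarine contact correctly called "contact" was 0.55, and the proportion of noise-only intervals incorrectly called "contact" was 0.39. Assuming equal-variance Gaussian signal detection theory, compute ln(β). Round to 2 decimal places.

ln β = 0.03

Φ⁻¹(H) = Φ⁻¹(0.55) = 0.126
Φ⁻¹(FA) = Φ⁻¹(0.39) = -0.279
ln β = −½·[z(H)² − z(FA)²] = −0.5 × (0.016 − 0.078) = 0.031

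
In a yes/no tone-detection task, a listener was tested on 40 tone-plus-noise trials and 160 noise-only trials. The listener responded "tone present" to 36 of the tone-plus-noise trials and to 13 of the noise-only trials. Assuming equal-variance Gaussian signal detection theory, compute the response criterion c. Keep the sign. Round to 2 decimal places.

H = 36/40 = 0.9000
FA = 13/160 = 0.0813
z(H) = 1.282
z(FA) = -1.396
c = −½·[z(H) + z(FA)] = −0.5 × (1.282 + (-1.396)) = 0.057

c = 0.06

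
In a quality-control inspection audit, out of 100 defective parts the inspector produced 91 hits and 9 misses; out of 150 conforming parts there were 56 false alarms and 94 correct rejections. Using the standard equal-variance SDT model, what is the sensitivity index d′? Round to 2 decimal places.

H = 91/100 = 0.9100
FA = 56/150 = 0.3733
z(H) = 1.3408
z(FA) = -0.3231
d' = z(H) − z(FA) = 1.3408 − (-0.3231) = 1.6639

d′ = 1.66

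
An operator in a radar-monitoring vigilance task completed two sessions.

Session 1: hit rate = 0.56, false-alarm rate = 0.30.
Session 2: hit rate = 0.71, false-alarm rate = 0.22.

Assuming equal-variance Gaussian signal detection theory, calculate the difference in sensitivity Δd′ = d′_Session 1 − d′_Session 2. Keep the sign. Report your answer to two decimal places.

Session 1: z(0.56) = 0.151, z(0.30) = -0.524, d' = 0.675
Session 2: z(0.71) = 0.553, z(0.22) = -0.772, d' = 1.325
Δd' = d'_Session 1 − d'_Session 2 = 0.675 − 1.325 = -0.650
Session 2 has the higher sensitivity.

Δd′ = -0.65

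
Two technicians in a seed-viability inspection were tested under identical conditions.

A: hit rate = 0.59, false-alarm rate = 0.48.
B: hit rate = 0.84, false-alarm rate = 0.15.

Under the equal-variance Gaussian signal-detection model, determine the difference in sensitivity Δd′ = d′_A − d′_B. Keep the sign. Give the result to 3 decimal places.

Δd′ = -1.753

A: z(0.59) = 0.2275, z(0.48) = -0.0502, d' = 0.2777
B: z(0.84) = 0.9945, z(0.15) = -1.0364, d' = 2.0309
Δd' = d'_A − d'_B = 0.2777 − 2.0309 = -1.7532
B has the higher sensitivity.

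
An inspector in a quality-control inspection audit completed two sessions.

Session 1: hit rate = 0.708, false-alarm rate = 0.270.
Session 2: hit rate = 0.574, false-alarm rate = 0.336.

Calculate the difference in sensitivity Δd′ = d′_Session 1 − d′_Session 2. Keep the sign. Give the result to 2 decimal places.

Δd′ = 0.55

Session 1: z(0.708) = 0.548, z(0.270) = -0.613, d' = 1.161
Session 2: z(0.574) = 0.187, z(0.336) = -0.423, d' = 0.610
Δd' = d'_Session 1 − d'_Session 2 = 1.161 − 0.610 = 0.551
Session 1 has the higher sensitivity.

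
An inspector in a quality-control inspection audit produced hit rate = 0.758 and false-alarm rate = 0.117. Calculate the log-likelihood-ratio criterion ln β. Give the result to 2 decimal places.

Φ⁻¹(0.758) = 0.700, Φ⁻¹(0.117) = -1.190
ln β = −½·[z(H)² − z(FA)²] = −0.5 × (0.490 − 1.416) = 0.463

ln β = 0.46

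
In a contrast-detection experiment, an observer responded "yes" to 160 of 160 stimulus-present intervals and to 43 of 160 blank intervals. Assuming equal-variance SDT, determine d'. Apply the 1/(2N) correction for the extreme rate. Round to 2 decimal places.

d' = 3.35

The hit rate is 160/160 = 1, so apply the 1/(2N) correction: H → 1 − 1/(2·160) = 0.99687.
z(H) = z(0.99687) = 2.734
z(FA) = z(0.26875) = -0.617
d' = 2.734 − (-0.617) = 3.351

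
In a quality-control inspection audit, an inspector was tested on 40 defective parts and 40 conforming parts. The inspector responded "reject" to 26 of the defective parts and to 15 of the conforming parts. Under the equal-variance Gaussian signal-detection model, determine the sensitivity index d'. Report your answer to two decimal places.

H = 26/40 = 0.6500
FA = 15/40 = 0.3750
z(0.6500) = 0.3853, z(0.3750) = -0.3186
d' = z(H) − z(FA) = 0.3853 − (-0.3186) = 0.7039

d' = 0.70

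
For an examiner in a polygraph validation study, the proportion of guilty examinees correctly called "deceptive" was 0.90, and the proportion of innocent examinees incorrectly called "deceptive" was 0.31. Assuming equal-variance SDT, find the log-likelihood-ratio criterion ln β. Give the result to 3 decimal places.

ln β = -0.698

z(0.90) = 1.2816, z(0.31) = -0.4959
ln β = −½·[z(H)² − z(FA)²] = −0.5 × (1.6425 − 0.2459) = -0.6983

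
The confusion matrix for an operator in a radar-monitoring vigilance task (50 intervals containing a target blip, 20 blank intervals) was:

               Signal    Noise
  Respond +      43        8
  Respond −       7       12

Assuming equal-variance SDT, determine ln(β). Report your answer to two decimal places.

H = 43/50 = 0.8600
FA = 8/20 = 0.4000
z(H) = z(0.8600) = 1.080
z(FA) = z(0.4000) = -0.253
ln β = −½·[z(H)² − z(FA)²] = −0.5 × (1.166 − 0.064) = -0.551

ln β = -0.55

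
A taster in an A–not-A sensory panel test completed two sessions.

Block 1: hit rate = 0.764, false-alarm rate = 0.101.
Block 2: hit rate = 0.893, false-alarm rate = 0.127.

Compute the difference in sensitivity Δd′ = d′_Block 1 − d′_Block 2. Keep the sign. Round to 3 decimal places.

Δd′ = -0.388

Block 1: z(0.764) = 0.7192, z(0.101) = -1.2759, d' = 1.9951
Block 2: z(0.893) = 1.2426, z(0.127) = -1.1407, d' = 2.3833
Δd' = d'_Block 1 − d'_Block 2 = 1.9951 − 2.3833 = -0.3882
Block 2 has the higher sensitivity.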